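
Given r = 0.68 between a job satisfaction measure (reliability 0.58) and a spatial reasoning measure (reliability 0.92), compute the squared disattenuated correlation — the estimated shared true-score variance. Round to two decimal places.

0.87

Disattenuated r = 0.68 / √(0.58 × 0.92) = 0.68 / 0.7305 = 0.9309.
Shared true-score variance = 0.9309² = 0.8666 ≈ 0.87.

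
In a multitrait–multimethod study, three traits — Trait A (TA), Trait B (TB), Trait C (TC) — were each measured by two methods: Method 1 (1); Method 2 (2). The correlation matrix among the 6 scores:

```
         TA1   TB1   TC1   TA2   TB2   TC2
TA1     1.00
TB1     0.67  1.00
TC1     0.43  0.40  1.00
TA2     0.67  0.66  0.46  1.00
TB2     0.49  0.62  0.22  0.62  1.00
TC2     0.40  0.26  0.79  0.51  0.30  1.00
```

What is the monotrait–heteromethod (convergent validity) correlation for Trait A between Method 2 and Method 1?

0.67

Same trait (TA), different methods: r(TA2, TA1) = 0.67.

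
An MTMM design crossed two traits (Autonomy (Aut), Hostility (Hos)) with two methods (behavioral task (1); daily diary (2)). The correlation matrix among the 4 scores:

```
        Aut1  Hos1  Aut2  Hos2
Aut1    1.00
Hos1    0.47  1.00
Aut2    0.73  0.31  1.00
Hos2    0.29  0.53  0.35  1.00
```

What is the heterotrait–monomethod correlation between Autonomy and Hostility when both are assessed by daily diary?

0.35

Different traits, same method: r(Aut2, Hos2) = 0.35.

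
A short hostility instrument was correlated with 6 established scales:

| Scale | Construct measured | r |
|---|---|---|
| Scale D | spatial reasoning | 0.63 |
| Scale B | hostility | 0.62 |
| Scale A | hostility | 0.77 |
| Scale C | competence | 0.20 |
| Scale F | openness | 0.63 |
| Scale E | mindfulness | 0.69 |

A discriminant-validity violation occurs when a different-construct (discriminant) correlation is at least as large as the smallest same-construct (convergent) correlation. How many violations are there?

3

Convergent (same construct = hostility): Scale B, Scale A.
Smallest convergent = 0.62. Discriminant values: 0.63, 0.20, 0.63, 0.69; count ≥ 0.62 → 3.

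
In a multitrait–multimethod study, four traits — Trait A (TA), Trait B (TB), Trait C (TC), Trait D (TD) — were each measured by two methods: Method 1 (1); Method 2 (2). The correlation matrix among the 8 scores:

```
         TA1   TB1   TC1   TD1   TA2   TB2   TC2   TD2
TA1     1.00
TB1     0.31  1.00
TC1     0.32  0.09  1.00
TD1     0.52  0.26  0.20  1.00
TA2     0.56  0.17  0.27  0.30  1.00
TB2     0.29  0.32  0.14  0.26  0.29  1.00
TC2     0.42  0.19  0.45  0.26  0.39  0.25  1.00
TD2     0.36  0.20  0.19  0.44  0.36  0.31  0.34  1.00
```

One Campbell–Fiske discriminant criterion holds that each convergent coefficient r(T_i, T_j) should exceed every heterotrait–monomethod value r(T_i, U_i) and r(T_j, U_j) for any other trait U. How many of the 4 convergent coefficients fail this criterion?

1

Convergent coefficients and their comparison sets:
TA (methods 1·2): 0.56 vs {0.31, 0.29, 0.32, 0.39, 0.52, 0.36} → pass.
TB (methods 1·2): 0.32 vs {0.31, 0.29, 0.09, 0.25, 0.26, 0.31} → pass.
TC (methods 1·2): 0.45 vs {0.32, 0.39, 0.09, 0.25, 0.20, 0.34} → pass.
TD (methods 1·2): 0.44 vs {0.52, 0.36, 0.26, 0.31, 0.20, 0.34} → fail.
1 of 4 fail.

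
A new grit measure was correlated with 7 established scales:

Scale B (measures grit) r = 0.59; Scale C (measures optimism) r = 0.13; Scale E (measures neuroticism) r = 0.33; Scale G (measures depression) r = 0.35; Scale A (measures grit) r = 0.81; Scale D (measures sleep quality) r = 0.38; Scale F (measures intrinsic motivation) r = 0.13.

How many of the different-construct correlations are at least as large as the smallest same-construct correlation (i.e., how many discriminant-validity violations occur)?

0

Convergent (same construct = grit): Scale B, Scale A.
Smallest convergent = 0.59. Discriminant values: 0.13, 0.33, 0.35, 0.38, 0.13; count ≥ 0.59 → 0.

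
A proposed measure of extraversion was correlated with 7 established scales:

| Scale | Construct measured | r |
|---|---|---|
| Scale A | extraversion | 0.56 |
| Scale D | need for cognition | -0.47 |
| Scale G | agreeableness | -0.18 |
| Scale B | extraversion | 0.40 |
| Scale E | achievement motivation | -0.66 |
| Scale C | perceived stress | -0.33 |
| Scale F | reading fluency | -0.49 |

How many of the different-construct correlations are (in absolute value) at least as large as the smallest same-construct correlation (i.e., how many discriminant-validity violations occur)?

3

Convergent (same construct = extraversion): Scale A, Scale B.
Smallest convergent = 0.40. Discriminant |r|: 0.47, 0.18, 0.66, 0.33, 0.49; count ≥ 0.40 → 3.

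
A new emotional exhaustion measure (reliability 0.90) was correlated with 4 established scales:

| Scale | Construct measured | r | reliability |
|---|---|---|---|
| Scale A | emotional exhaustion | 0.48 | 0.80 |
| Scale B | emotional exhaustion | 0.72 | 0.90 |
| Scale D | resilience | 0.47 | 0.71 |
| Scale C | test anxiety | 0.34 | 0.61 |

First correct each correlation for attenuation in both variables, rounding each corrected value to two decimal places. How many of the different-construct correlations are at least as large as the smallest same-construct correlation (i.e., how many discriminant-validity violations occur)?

Disattenuated r (r / √(r_scale · r_new)):
  Scale A (conv): 0.48 / √(0.80·0.90) = 0.57
  Scale B (conv): 0.72 / √(0.90·0.90) = 0.80
  Scale D (disc): 0.47 / √(0.71·0.90) = 0.59
  Scale C (disc): 0.34 / √(0.61·0.90) = 0.46
Smallest convergent = 0.57. Discriminant values: 0.59, 0.46; count ≥ 0.57 → 1.

1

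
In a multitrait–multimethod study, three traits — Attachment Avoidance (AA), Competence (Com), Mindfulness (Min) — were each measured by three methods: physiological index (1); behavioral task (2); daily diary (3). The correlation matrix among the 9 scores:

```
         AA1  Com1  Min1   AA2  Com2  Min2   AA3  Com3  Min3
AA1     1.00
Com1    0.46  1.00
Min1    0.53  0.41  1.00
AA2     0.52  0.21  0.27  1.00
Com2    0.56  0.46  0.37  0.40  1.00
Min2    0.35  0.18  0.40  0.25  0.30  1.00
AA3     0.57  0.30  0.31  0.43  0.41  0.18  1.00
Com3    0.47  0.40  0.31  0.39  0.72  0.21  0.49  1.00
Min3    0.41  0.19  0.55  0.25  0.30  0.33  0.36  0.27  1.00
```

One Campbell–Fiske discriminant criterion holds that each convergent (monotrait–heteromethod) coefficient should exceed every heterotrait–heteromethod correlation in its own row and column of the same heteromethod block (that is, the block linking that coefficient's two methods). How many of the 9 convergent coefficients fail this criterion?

Checking each validity diagonal entry against its comparison values:
AA (methods 1·2): 0.52 vs {0.56, 0.21, 0.35, 0.27} → fail.
AA (methods 1·3): 0.57 vs {0.47, 0.30, 0.41, 0.31} → pass.
AA (methods 2·3): 0.43 vs {0.39, 0.41, 0.25, 0.18} → pass.
Com (methods 1·2): 0.46 vs {0.21, 0.56, 0.18, 0.37} → fail.
Com (methods 1·3): 0.40 vs {0.30, 0.47, 0.19, 0.31} → fail.
Com (methods 2·3): 0.72 vs {0.41, 0.39, 0.30, 0.21} → pass.
Min (methods 1·2): 0.40 vs {0.27, 0.35, 0.37, 0.18} → pass.
Min (methods 1·3): 0.55 vs {0.31, 0.41, 0.31, 0.19} → pass.
Min (methods 2·3): 0.33 vs {0.18, 0.25, 0.21, 0.30} → pass.
3 of 9 fail.

3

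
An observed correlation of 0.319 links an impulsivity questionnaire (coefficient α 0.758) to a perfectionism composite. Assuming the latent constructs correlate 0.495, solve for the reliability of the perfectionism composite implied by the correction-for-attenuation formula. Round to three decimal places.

0.548

r_true = r_obs / √(r_xx · r_yy) ⇒ 0.495 = 0.319 / √(0.758 · r_yy).
√(0.758 · r_yy) = 0.319 / 0.495 = 0.6444; 0.758 · r_yy = 0.4153; r_yy = 0.4153 / 0.758 ≈ 0.548.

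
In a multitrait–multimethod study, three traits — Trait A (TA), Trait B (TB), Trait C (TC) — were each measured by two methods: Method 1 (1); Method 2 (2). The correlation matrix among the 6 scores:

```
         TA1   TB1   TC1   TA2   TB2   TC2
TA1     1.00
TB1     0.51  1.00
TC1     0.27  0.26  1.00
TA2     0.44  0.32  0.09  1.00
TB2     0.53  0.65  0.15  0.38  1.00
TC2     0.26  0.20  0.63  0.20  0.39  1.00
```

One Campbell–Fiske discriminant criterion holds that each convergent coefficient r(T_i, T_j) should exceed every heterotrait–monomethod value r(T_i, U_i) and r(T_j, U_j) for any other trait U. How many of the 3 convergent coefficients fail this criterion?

Each convergent coefficient versus the relevant comparison correlations:
TA (methods 1·2): 0.44 vs {0.51, 0.38, 0.27, 0.20} → fail.
TB (methods 1·2): 0.65 vs {0.51, 0.38, 0.26, 0.39} → pass.
TC (methods 1·2): 0.63 vs {0.27, 0.20, 0.26, 0.39} → pass.
1 of 3 fail.

1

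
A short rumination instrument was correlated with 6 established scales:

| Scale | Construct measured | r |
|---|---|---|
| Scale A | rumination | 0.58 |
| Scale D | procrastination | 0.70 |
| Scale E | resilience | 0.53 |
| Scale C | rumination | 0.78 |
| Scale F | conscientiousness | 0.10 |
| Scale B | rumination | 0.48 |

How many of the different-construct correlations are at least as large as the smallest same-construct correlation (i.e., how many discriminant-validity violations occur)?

Convergent (same construct = rumination): Scale A, Scale C, Scale B.
Smallest convergent = 0.48. Discriminant values: 0.70, 0.53, 0.10; count ≥ 0.48 → 2.

2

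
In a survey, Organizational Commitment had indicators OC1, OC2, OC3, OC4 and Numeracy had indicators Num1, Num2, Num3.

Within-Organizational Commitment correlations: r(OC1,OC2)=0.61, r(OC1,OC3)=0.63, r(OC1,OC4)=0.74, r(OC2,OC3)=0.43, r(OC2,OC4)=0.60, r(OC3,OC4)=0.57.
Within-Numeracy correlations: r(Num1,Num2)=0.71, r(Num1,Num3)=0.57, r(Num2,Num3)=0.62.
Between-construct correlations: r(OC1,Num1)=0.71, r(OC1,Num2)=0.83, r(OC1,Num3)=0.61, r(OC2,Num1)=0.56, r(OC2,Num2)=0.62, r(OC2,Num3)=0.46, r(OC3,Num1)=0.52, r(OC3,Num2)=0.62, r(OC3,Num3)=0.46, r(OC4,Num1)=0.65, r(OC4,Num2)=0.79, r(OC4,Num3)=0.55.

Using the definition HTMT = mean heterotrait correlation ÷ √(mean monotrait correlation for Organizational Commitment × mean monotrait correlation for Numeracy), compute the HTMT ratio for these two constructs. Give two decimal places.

1.00

Between-construct mean = 7.38/12 = 0.6150.
Mean within-OC = 3.58/6 = 0.5967; mean within-Num = 1.90/3 = 0.6333.
Geometric mean = √(0.5967 × 0.6333) = 0.6147.
HTMT = 0.6150 / 0.6147 = 1.00.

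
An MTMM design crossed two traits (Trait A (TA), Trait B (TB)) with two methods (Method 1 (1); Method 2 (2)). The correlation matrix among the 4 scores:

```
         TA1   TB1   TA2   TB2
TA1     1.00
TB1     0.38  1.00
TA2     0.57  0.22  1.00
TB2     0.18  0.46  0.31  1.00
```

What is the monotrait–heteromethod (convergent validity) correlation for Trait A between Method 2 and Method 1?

0.57

Same trait (TA), different methods: r(TA2, TA1) = 0.57.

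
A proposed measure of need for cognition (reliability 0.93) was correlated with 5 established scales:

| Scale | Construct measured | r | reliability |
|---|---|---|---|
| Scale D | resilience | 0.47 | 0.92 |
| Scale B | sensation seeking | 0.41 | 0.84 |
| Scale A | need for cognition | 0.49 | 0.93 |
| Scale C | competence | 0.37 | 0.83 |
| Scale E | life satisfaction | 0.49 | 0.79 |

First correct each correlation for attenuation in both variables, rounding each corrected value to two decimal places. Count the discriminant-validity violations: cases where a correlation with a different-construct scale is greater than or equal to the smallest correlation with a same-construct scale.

Disattenuated r (r / √(r_scale · r_new)):
  Scale D (disc): 0.47 / √(0.92·0.93) = 0.51
  Scale B (disc): 0.41 / √(0.84·0.93) = 0.46
  Scale A (conv): 0.49 / √(0.93·0.93) = 0.53
  Scale C (disc): 0.37 / √(0.83·0.93) = 0.42
  Scale E (disc): 0.49 / √(0.79·0.93) = 0.57
Smallest convergent = 0.53. Discriminant values: 0.51, 0.46, 0.42, 0.57; count ≥ 0.53 → 1.

1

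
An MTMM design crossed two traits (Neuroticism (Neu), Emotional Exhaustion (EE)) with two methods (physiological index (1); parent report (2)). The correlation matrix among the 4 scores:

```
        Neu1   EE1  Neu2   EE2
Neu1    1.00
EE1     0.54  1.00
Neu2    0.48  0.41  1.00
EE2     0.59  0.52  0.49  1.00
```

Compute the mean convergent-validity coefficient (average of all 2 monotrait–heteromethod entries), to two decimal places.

Convergent values: 0.48, 0.52; mean = 1.00/2 = 0.50.

0.50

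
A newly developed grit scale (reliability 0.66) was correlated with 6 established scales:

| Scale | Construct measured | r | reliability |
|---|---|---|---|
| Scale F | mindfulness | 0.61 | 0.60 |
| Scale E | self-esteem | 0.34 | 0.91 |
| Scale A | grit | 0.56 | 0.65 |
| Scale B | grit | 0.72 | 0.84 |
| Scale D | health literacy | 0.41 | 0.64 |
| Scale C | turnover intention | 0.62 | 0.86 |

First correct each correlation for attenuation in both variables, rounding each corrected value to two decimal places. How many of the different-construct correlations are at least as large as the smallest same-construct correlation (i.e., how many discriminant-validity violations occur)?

Disattenuated r (r / √(r_scale · r_new)):
  Scale F (disc): 0.61 / √(0.60·0.66) = 0.97
  Scale E (disc): 0.34 / √(0.91·0.66) = 0.44
  Scale A (conv): 0.56 / √(0.65·0.66) = 0.85
  Scale B (conv): 0.72 / √(0.84·0.66) = 0.97
  Scale D (disc): 0.41 / √(0.64·0.66) = 0.63
  Scale C (disc): 0.62 / √(0.86·0.66) = 0.82
Smallest convergent = 0.85. Discriminant values: 0.97, 0.44, 0.63, 0.82; count ≥ 0.85 → 1.

1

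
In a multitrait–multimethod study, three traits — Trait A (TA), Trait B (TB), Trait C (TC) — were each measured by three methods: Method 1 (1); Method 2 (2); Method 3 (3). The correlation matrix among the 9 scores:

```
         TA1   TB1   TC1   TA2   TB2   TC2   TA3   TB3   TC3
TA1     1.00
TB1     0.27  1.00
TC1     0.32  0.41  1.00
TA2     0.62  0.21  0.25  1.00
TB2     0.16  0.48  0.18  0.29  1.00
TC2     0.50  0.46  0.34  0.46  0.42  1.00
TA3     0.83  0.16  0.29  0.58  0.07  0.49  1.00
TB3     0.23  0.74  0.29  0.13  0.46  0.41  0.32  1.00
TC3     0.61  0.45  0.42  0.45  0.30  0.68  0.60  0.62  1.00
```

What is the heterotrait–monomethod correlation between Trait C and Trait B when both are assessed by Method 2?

0.42

Different traits, same method: r(TC2, TB2) = 0.42.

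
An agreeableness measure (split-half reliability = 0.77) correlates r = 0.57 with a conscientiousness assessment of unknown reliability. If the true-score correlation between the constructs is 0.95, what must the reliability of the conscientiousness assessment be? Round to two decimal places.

0.47

r_true = r_obs / √(r_xx · r_yy) ⇒ 0.95 = 0.57 / √(0.77 · r_yy).
√(0.77 · r_yy) = 0.57 / 0.95 = 0.6000; 0.77 · r_yy = 0.3600; r_yy = 0.3600 / 0.77 ≈ 0.47.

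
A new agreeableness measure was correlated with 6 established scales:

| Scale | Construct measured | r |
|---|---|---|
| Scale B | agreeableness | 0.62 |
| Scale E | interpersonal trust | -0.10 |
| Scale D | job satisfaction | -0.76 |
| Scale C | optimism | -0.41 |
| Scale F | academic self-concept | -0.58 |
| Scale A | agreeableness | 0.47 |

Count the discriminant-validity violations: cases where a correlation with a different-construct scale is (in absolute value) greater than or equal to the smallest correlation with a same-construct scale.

2

Convergent (same construct = agreeableness): Scale B, Scale A.
Smallest convergent = 0.47. Discriminant |r|: 0.10, 0.76, 0.41, 0.58; count ≥ 0.47 → 2.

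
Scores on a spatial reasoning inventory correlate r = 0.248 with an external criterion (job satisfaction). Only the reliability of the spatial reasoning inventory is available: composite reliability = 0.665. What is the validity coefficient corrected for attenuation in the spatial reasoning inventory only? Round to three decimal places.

0.304

Single correction: r_c = r_obs / √r_xx = 0.248 / √0.665 = 0.248 / 0.8155 ≈ 0.304.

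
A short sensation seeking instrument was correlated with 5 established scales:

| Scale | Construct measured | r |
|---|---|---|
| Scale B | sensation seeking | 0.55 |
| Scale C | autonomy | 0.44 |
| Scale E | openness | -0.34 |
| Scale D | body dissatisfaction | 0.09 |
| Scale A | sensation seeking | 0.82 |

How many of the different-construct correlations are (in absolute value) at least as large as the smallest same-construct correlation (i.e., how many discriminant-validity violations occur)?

0

Convergent (same construct = sensation seeking): Scale B, Scale A.
Smallest convergent = 0.55. Discriminant |r|: 0.44, 0.34, 0.09; count ≥ 0.55 → 0.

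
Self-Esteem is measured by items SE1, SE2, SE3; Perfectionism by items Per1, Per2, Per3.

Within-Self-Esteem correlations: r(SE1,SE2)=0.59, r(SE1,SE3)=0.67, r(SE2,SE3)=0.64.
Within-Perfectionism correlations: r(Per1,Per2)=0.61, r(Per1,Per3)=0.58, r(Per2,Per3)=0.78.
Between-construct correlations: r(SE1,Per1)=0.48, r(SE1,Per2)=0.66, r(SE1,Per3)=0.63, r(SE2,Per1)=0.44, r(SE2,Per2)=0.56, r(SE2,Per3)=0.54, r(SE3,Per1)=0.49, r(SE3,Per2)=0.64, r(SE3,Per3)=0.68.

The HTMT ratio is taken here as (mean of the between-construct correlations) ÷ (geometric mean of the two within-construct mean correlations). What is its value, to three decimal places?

0.882

Between-construct mean = 5.12/9 = 0.5689.
Mean within-SE = 1.90/3 = 0.6333; mean within-Per = 1.97/3 = 0.6567.
Geometric mean = √(0.6333 × 0.6567) = 0.6449.
HTMT = 0.5689 / 0.6449 = 0.882.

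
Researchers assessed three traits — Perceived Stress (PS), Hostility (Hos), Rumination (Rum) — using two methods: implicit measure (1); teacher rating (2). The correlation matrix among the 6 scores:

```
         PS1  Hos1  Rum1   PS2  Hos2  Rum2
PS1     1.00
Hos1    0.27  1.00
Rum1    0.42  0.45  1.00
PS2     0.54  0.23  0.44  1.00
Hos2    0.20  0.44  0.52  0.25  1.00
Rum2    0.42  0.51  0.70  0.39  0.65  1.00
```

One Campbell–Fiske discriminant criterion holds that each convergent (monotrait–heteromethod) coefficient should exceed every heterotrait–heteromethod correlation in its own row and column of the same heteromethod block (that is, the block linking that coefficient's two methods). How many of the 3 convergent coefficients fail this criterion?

Checking each validity diagonal entry against its comparison values:
PS (methods 1·2): 0.54 vs {0.20, 0.23, 0.42, 0.44} → pass.
Hos (methods 1·2): 0.44 vs {0.23, 0.20, 0.51, 0.52} → fail.
Rum (methods 1·2): 0.70 vs {0.44, 0.42, 0.52, 0.51} → pass.
1 of 3 fail.

1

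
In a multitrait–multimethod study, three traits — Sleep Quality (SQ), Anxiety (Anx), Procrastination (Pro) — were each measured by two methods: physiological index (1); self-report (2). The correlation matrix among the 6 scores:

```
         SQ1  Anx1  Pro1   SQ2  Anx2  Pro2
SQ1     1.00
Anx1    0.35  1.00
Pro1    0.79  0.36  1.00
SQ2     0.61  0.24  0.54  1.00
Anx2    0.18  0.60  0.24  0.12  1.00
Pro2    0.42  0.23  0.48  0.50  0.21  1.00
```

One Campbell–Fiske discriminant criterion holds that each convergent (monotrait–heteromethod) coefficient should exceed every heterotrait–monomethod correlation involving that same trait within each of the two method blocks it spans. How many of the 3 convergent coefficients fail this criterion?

2

Checking each validity diagonal entry against its comparison values:
SQ (methods 1·2): 0.61 vs {0.35, 0.12, 0.79, 0.50} → fail.
Anx (methods 1·2): 0.60 vs {0.35, 0.12, 0.36, 0.21} → pass.
Pro (methods 1·2): 0.48 vs {0.79, 0.50, 0.36, 0.21} → fail.
2 of 3 fail.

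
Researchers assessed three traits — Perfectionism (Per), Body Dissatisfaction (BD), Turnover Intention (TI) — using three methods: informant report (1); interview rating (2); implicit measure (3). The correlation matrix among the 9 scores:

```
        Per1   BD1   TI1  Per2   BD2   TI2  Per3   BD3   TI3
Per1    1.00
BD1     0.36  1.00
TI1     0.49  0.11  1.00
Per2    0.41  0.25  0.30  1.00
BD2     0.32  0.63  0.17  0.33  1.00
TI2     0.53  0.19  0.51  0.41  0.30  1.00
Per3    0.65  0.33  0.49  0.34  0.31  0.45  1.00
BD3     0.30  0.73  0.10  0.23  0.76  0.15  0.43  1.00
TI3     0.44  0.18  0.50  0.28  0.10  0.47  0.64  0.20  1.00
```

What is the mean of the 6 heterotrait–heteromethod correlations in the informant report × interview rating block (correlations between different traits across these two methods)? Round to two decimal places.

0.29

HTHM values (method 1 × method 2): 0.32, 0.53, 0.25, 0.19, 0.30, 0.17; mean = 1.76/6 = 0.29.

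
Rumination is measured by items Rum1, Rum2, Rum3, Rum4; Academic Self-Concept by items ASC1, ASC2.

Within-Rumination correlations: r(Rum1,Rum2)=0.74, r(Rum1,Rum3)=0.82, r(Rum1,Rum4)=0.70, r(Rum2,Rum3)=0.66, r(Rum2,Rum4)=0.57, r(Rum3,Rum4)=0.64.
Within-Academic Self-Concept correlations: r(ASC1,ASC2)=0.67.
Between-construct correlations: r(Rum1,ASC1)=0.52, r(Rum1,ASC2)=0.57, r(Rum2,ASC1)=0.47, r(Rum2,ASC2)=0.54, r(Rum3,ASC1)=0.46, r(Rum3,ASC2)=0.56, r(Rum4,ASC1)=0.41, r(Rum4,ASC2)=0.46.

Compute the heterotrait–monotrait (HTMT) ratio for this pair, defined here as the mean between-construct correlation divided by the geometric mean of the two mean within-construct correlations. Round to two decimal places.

Mean between = 3.99/8 = 0.4988.
Mean within-Rum = 4.13/6 = 0.6883; mean within-ASC = 0.67/1 = 0.6700.
Geometric mean = √(0.6883 × 0.6700) = 0.6791.
HTMT = 0.4988 / 0.6791 = 0.73.

0.73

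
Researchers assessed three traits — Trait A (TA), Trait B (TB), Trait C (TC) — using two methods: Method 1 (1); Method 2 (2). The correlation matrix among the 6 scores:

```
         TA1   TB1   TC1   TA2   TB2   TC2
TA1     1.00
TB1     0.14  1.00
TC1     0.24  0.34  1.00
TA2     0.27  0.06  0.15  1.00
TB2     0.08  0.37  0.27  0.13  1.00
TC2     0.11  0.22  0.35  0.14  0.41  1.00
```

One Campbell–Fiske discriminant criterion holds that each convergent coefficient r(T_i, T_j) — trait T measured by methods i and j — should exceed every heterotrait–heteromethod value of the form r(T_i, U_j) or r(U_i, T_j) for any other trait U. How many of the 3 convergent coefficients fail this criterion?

0

Each convergent coefficient versus the relevant comparison correlations:
TA (methods 1·2): 0.27 vs {0.08, 0.06, 0.11, 0.15} → pass.
TB (methods 1·2): 0.37 vs {0.06, 0.08, 0.22, 0.27} → pass.
TC (methods 1·2): 0.35 vs {0.15, 0.11, 0.27, 0.22} → pass.
0 of 3 fail.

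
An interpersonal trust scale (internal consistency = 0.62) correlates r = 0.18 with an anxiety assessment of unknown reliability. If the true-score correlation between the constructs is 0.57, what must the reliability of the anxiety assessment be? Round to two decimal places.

0.16

r_true = r_obs / √(r_xx · r_yy) ⇒ 0.57 = 0.18 / √(0.62 · r_yy).
√(0.62 · r_yy) = 0.18 / 0.57 = 0.3158; 0.62 · r_yy = 0.0997; r_yy = 0.0997 / 0.62 ≈ 0.16.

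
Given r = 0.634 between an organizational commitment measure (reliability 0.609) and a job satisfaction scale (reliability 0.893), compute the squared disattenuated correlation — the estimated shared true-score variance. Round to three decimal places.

0.739

Disattenuated r = 0.634 / √(0.609 × 0.893) = 0.634 / 0.7375 = 0.8597.
Shared true-score variance = 0.8597² = 0.7391 ≈ 0.739.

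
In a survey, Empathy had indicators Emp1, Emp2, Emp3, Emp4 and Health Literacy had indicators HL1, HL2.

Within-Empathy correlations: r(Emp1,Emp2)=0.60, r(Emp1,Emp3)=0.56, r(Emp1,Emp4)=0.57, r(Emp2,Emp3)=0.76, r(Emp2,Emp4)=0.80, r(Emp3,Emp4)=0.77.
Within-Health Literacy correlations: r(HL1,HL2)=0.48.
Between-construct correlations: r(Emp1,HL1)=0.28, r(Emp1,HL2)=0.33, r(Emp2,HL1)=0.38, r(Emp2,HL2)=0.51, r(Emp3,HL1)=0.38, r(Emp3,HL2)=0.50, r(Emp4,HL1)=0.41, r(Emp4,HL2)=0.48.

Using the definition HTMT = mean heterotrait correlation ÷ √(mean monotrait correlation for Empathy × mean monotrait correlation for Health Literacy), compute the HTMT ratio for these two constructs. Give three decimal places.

Mean heterotrait r = 3.27/8 = 0.4088.
Mean within-Emp = 4.06/6 = 0.6767; mean within-HL = 0.48/1 = 0.4800.
Geometric mean = √(0.6767 × 0.4800) = 0.5699.
HTMT = 0.4088 / 0.5699 = 0.717.

0.717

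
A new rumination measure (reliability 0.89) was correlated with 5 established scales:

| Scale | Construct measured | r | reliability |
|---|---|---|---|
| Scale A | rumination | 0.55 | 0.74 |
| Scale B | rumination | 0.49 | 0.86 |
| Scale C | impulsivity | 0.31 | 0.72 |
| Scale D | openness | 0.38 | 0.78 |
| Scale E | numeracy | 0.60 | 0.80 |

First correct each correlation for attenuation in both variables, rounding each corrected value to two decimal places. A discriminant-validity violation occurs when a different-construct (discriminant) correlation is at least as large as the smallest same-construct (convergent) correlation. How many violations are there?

1

Disattenuated r (r / √(r_scale · r_new)):
  Scale A (conv): 0.55 / √(0.74·0.89) = 0.68
  Scale B (conv): 0.49 / √(0.86·0.89) = 0.56
  Scale C (disc): 0.31 / √(0.72·0.89) = 0.39
  Scale D (disc): 0.38 / √(0.78·0.89) = 0.46
  Scale E (disc): 0.60 / √(0.80·0.89) = 0.71
Smallest convergent = 0.56. Discriminant values: 0.39, 0.46, 0.71; count ≥ 0.56 → 1.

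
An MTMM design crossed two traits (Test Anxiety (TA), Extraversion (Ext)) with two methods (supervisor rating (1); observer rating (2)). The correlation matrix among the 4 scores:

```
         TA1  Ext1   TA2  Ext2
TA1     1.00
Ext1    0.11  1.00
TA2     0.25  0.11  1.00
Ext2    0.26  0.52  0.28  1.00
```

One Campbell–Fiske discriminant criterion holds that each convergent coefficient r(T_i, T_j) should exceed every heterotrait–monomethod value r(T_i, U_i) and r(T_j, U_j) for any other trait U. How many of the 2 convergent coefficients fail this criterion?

1

Convergent coefficients and their comparison sets:
TA (methods 1·2): 0.25 vs {0.11, 0.28} → fail.
Ext (methods 1·2): 0.52 vs {0.11, 0.28} → pass.
1 of 2 fail.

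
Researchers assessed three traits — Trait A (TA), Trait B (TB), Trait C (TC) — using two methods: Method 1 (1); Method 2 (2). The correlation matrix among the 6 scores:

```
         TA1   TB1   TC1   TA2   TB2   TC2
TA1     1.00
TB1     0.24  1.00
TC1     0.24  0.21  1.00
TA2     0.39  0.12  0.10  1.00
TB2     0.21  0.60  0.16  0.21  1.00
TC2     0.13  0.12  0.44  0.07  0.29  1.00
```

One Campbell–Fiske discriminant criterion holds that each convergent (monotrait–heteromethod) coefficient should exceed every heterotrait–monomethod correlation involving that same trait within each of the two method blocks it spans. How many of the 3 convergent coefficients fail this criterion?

0

Checking each validity diagonal entry against its comparison values:
TA (methods 1·2): 0.39 vs {0.24, 0.21, 0.24, 0.07} → pass.
TB (methods 1·2): 0.60 vs {0.24, 0.21, 0.21, 0.29} → pass.
TC (methods 1·2): 0.44 vs {0.24, 0.07, 0.21, 0.29} → pass.
0 of 3 fail.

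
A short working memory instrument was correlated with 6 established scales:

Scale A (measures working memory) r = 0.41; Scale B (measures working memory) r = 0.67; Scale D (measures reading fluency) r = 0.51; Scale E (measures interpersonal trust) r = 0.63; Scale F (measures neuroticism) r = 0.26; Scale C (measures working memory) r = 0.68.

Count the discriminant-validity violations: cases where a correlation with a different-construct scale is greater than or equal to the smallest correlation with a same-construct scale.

2

Convergent (same construct = working memory): Scale A, Scale B, Scale C.
Smallest convergent = 0.41. Discriminant values: 0.51, 0.63, 0.26; count ≥ 0.41 → 2.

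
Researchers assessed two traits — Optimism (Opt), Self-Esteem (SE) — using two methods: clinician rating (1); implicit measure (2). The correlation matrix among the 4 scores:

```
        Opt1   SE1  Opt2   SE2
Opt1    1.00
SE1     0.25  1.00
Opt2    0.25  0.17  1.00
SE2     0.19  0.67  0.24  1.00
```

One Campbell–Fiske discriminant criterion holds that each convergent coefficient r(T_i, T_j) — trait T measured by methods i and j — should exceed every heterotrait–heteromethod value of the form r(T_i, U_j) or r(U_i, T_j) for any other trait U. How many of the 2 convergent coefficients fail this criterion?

0

Convergent coefficients and their comparison sets:
Opt (methods 1·2): 0.25 vs {0.19, 0.17} → pass.
SE (methods 1·2): 0.67 vs {0.17, 0.19} → pass.
0 of 2 fail.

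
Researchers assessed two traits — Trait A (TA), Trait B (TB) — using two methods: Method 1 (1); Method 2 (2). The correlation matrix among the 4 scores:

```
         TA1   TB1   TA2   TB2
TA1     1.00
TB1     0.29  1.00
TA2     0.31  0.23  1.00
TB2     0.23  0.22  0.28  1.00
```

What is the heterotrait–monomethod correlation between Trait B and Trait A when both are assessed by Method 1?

Different traits, same method: r(TB1, TA1) = 0.29.

0.29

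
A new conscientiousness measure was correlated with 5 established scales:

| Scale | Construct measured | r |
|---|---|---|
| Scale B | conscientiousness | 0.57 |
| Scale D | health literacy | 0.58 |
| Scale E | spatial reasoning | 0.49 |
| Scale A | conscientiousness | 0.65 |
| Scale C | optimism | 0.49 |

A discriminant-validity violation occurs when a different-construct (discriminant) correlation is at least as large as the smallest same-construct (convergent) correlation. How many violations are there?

Convergent (same construct = conscientiousness): Scale B, Scale A.
Smallest convergent = 0.57. Discriminant values: 0.58, 0.49, 0.49; count ≥ 0.57 → 1.

1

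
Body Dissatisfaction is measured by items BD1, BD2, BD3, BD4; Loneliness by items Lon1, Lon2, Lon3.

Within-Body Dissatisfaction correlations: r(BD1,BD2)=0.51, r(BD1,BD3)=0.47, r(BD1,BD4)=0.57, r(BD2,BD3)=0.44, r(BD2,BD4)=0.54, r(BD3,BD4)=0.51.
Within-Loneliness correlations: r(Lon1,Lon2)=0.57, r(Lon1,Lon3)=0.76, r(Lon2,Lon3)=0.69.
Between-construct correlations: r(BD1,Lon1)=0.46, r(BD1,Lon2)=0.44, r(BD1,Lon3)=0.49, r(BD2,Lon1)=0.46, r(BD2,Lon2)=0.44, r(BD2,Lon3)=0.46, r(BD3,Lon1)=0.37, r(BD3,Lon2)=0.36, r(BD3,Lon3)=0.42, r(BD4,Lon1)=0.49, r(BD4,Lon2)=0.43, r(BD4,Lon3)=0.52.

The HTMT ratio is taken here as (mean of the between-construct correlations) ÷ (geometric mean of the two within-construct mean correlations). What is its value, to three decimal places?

Mean between = 5.34/12 = 0.4450.
Mean within-BD = 3.04/6 = 0.5067; mean within-Lon = 2.02/3 = 0.6733.
Geometric mean = √(0.5067 × 0.6733) = 0.5841.
HTMT = 0.4450 / 0.5841 = 0.762.

0.762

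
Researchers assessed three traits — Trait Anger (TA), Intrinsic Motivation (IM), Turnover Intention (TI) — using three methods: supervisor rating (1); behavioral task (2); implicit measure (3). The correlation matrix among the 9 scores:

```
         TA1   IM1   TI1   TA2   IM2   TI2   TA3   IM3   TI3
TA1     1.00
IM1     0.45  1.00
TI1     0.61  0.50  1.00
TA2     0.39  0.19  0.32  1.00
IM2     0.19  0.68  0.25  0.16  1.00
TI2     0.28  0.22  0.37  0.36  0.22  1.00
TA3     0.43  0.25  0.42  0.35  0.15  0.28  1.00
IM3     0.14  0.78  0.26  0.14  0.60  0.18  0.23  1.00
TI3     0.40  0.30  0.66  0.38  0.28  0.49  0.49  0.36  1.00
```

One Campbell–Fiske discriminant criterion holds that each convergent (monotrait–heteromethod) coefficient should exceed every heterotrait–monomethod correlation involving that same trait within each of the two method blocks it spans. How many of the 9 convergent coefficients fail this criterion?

5

Checking each validity diagonal entry against its comparison values:
TA (methods 1·2): 0.39 vs {0.45, 0.16, 0.61, 0.36} → fail.
TA (methods 1·3): 0.43 vs {0.45, 0.23, 0.61, 0.49} → fail.
TA (methods 2·3): 0.35 vs {0.16, 0.23, 0.36, 0.49} → fail.
IM (methods 1·2): 0.68 vs {0.45, 0.16, 0.50, 0.22} → pass.
IM (methods 1·3): 0.78 vs {0.45, 0.23, 0.50, 0.36} → pass.
IM (methods 2·3): 0.60 vs {0.16, 0.23, 0.22, 0.36} → pass.
TI (methods 1·2): 0.37 vs {0.61, 0.36, 0.50, 0.22} → fail.
TI (methods 1·3): 0.66 vs {0.61, 0.49, 0.50, 0.36} → pass.
TI (methods 2·3): 0.49 vs {0.36, 0.49, 0.22, 0.36} → fail.
5 of 9 fail.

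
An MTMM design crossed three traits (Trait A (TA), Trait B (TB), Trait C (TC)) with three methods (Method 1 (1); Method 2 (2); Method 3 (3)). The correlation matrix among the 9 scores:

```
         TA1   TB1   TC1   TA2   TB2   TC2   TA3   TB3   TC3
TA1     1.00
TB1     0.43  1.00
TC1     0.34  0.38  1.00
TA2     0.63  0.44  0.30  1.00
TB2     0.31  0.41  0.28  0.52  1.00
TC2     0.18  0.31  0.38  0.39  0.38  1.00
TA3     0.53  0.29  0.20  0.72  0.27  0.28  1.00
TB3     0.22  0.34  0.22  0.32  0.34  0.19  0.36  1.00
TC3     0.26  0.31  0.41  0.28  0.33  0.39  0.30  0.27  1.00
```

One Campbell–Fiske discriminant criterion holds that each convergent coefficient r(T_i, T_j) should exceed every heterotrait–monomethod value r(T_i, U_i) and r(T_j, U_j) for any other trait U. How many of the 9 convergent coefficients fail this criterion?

Checking each validity diagonal entry against its comparison values:
TA (methods 1·2): 0.63 vs {0.43, 0.52, 0.34, 0.39} → pass.
TA (methods 1·3): 0.53 vs {0.43, 0.36, 0.34, 0.30} → pass.
TA (methods 2·3): 0.72 vs {0.52, 0.36, 0.39, 0.30} → pass.
TB (methods 1·2): 0.41 vs {0.43, 0.52, 0.38, 0.38} → fail.
TB (methods 1·3): 0.34 vs {0.43, 0.36, 0.38, 0.27} → fail.
TB (methods 2·3): 0.34 vs {0.52, 0.36, 0.38, 0.27} → fail.
TC (methods 1·2): 0.38 vs {0.34, 0.39, 0.38, 0.38} → fail.
TC (methods 1·3): 0.41 vs {0.34, 0.30, 0.38, 0.27} → pass.
TC (methods 2·3): 0.39 vs {0.39, 0.30, 0.38, 0.27} → fail.
5 of 9 fail.

5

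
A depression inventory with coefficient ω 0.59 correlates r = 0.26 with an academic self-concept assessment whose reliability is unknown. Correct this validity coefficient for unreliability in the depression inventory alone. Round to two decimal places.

Single correction: r_c = r_obs / √r_xx = 0.26 / √0.59 = 0.26 / 0.7681 ≈ 0.34.

0.34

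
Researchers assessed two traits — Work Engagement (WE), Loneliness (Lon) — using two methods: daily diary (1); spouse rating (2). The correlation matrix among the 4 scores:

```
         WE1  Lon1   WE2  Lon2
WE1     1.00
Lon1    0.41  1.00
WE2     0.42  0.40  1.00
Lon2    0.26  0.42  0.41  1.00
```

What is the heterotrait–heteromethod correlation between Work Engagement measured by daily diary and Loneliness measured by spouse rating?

Different traits and methods: r(WE1, Lon2) = 0.26.

0.26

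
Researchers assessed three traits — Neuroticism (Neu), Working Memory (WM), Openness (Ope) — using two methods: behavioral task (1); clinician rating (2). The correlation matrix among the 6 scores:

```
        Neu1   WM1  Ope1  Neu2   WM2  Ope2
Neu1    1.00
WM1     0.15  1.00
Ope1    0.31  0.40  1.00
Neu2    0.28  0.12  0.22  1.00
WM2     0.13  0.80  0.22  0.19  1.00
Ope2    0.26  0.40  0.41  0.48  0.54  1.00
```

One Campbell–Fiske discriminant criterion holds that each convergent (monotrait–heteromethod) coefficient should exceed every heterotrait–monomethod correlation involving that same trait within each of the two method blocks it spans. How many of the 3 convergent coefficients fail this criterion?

Convergent coefficients and their comparison sets:
Neu (methods 1·2): 0.28 vs {0.15, 0.19, 0.31, 0.48} → fail.
WM (methods 1·2): 0.80 vs {0.15, 0.19, 0.40, 0.54} → pass.
Ope (methods 1·2): 0.41 vs {0.31, 0.48, 0.40, 0.54} → fail.
2 of 3 fail.

2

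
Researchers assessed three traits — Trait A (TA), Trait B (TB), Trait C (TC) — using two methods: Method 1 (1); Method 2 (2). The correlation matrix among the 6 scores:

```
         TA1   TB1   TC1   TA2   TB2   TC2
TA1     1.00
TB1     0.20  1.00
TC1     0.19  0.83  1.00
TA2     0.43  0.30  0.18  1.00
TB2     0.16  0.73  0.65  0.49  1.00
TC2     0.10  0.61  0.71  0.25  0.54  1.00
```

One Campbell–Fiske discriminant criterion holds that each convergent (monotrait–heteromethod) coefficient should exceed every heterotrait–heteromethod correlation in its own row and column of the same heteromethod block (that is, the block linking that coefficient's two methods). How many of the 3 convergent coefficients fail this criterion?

0

Checking each validity diagonal entry against its comparison values:
TA (methods 1·2): 0.43 vs {0.16, 0.30, 0.10, 0.18} → pass.
TB (methods 1·2): 0.73 vs {0.30, 0.16, 0.61, 0.65} → pass.
TC (methods 1·2): 0.71 vs {0.18, 0.10, 0.65, 0.61} → pass.
0 of 3 fail.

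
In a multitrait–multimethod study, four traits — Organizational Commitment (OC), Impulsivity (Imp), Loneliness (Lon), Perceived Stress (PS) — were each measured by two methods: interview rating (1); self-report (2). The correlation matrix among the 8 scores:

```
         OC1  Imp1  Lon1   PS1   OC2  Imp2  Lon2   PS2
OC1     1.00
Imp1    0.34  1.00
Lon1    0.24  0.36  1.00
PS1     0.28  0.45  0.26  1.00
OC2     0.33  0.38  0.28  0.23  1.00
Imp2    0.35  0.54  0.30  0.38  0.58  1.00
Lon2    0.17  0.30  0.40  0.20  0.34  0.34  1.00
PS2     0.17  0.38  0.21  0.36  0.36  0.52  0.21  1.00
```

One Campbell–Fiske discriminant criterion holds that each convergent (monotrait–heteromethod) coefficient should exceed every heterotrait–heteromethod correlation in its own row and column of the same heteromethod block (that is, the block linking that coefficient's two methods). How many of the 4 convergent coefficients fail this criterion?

Checking each validity diagonal entry against its comparison values:
OC (methods 1·2): 0.33 vs {0.35, 0.38, 0.17, 0.28, 0.17, 0.23} → fail.
Imp (methods 1·2): 0.54 vs {0.38, 0.35, 0.30, 0.30, 0.38, 0.38} → pass.
Lon (methods 1·2): 0.40 vs {0.28, 0.17, 0.30, 0.30, 0.21, 0.20} → pass.
PS (methods 1·2): 0.36 vs {0.23, 0.17, 0.38, 0.38, 0.20, 0.21} → fail.
2 of 4 fail.

2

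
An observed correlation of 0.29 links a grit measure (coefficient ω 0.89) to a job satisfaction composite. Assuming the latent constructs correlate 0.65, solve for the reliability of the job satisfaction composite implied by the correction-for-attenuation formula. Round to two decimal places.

0.22

r_true = r_obs / √(r_xx · r_yy) ⇒ 0.65 = 0.29 / √(0.89 · r_yy).
√(0.89 · r_yy) = 0.29 / 0.65 = 0.4462; 0.89 · r_yy = 0.1991; r_yy = 0.1991 / 0.89 ≈ 0.22.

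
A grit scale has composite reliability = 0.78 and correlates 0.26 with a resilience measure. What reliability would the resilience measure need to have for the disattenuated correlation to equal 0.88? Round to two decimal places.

r_true = r_obs / √(r_xx · r_yy) ⇒ 0.88 = 0.26 / √(0.78 · r_yy).
√(0.78 · r_yy) = 0.26 / 0.88 = 0.2955; 0.78 · r_yy = 0.0873; r_yy = 0.0873 / 0.78 ≈ 0.11.

0.11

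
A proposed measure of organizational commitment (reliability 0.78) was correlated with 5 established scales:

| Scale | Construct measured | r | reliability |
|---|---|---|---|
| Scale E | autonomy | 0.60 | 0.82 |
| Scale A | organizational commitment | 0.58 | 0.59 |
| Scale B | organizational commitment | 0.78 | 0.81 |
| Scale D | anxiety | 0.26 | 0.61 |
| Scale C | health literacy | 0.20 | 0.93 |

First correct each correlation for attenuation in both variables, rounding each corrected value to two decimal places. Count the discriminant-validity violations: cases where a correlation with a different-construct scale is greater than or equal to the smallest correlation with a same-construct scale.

Disattenuated r (r / √(r_scale · r_new)):
  Scale E (disc): 0.60 / √(0.82·0.78) = 0.75
  Scale A (conv): 0.58 / √(0.59·0.78) = 0.85
  Scale B (conv): 0.78 / √(0.81·0.78) = 0.98
  Scale D (disc): 0.26 / √(0.61·0.78) = 0.38
  Scale C (disc): 0.20 / √(0.93·0.78) = 0.23
Smallest convergent = 0.85. Discriminant values: 0.75, 0.38, 0.23; count ≥ 0.85 → 0.

0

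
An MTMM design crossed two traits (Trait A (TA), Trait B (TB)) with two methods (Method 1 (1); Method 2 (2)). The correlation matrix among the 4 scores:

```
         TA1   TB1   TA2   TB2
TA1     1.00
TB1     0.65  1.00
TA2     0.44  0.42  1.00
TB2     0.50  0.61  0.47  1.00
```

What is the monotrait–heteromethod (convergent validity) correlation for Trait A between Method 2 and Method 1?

0.44

Same trait (TA), different methods: r(TA2, TA1) = 0.44.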